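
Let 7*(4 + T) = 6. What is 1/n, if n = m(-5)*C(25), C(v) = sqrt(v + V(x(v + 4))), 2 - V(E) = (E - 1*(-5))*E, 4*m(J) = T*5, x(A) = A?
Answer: 2*I*sqrt(959)/7535 ≈ 0.0082197*I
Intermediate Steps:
T = -22/7 (T = -4 + (1/7)*6 = -4 + 6/7 = -22/7 ≈ -3.1429)
m(J) = -55/14 (m(J) = (-22/7*5)/4 = (1/4)*(-110/7) = -55/14)
V(E) = 2 - E*(5 + E) (V(E) = 2 - (E - 1*(-5))*E = 2 - (E + 5)*E = 2 - (5 + E)*E = 2 - E*(5 + E))
C(v) = sqrt(-18 - (4 + v)**2 - 4*v) (C(v) = sqrt(v + (2 - (v + 4)**2 - 5*(v + 4))) = sqrt(v + (2 - (4 + v)**2 - 5*(4 + v))) = sqrt(v + (2 - (4 + v)**2 + (-20 - 5*v))) = sqrt(v + (-18 - (4 + v)**2 - 5*v)) = sqrt(-18 - (4 + v)**2 - 4*v))
n = -55*I*sqrt(959)/14 (n = -55*sqrt(-34 - 1*25**2 - 12*25)/14 = -55*sqrt(-34 - 1*625 - 300)/14 = -55*sqrt(-34 - 625 - 300)/14 = -55*I*sqrt(959)/14 ≈ -121.66*I)
1/n = 1/(-55*I*sqrt(959)/14) = 2*I*sqrt(959)/7535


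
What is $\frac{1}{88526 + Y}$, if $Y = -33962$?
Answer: $\frac{1}{54564} \approx 1.8327 \cdot 10^{-5}$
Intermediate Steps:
$\frac{1}{88526 + Y} = \frac{1}{88526 - 33962} = \frac{1}{54564}$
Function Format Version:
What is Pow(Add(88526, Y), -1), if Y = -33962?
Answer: Rational(1, 54564) ≈ 1.8327e-5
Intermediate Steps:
Pow(Add(88526, Y), -1) = Pow(Add(88526, -33962), -1) = Pow(54564, -1) = Rational(1, 54564)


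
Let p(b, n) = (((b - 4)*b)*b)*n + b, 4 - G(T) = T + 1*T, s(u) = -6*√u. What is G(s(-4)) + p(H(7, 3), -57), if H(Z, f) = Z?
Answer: -8368 + 24*I ≈ -8368.0 + 24.0*I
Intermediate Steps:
G(T) = 4 - 2*T (G(T) = 4 - (T + 1*T) = 4 - (T + T) = 4 - 2*T)
p(b, n) = b + n*b²*(-4 + b) (p(b, n) = (((-4 + b)*b)*b)*n + b = ((b*(-4 + b))*b)*n + b = (b²*(-4 + b))*n + b = n*b²*(-4 + b) + b = b + n*b²*(-4 + b))
G(s(-4)) + p(H(7, 3), -57) = (4 - (-12)*√(-4)) + 7*(1 - 57*7² - 4*7*(-57)) = (4 - (-12)*2*I) + 7*(1 - 57*49 + 1596) = (4 - (-24)*I) + 7*(1 - 2793 + 1596) = (4 + 24*I) + 7*(-1196) = (4 + 24*I) - 8372 = -8368 + 24*I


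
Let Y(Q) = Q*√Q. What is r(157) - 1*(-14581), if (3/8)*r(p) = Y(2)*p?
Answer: 14581 + 2512*√2/3 ≈ 15765.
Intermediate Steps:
Y(Q) = Q^(3/2)
r(p) = 16*p*√2/3 (r(p) = 8*(2^(3/2)*p)/3 = 8*((2*√2)*p)/3 = 8*(2*p*√2)/3 = 16*p*√2/3)
r(157) - 1*(-14581) = (16/3)*157*√2 - 1*(-14581) = 2512*√2/3 + 14581 = 14581 + 2512*√2/3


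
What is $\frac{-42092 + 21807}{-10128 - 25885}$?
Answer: $\frac{20285}{36013} \approx 0.56327$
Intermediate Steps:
$\frac{-42092 + 21807}{-10128 - 25885} = - \frac{20285}{-36013} = \left(-20285\right) \left(- \frac{1}{36013}\right) = \frac{20285}{36013}$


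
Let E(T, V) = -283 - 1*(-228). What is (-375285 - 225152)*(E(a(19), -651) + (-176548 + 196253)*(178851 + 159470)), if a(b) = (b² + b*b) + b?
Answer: -4002882460864250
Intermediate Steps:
a(b) = b + 2*b² (a(b) = (b² + b²) + b = 2*b² + b = b + 2*b²)
E(T, V) = -55 (E(T, V) = -283 + 228 = -55)
(-375285 - 225152)*(E(a(19), -651) + (-176548 + 196253)*(178851 + 159470)) = (-375285 - 225152)*(-55 + (-176548 + 196253)*(178851 + 159470)) = -600437*(-55 + 19705*338321) = -600437*(-55 + 6666615305) = -600437*6666615250 = -4002882460864250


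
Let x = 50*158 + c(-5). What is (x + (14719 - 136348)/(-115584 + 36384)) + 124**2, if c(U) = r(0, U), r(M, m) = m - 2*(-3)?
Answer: 614553343/26400 ≈ 23279.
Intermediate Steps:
r(M, m) = 6 + m (r(M, m) = m + 6 = 6 + m)
c(U) = 6 + U
x = 7901 (x = 50*158 + (6 - 5) = 7900 + 1 = 7901)
(x + (14719 - 136348)/(-115584 + 36384)) + 124**2 = (7901 + (14719 - 136348)/(-115584 + 36384)) + 124**2 = (7901 - 121629/(-79200)) + 15376 = (7901 - 121629*(-1/79200)) + 15376 = (7901 + 40543/26400) + 15376 = 208626943/26400 + 15376 = 614553343/26400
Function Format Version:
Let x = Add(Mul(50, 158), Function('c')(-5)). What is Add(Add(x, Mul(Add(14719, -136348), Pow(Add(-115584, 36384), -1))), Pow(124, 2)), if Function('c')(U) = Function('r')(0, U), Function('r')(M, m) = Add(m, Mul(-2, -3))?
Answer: Rational(614553343, 26400) ≈ 23279.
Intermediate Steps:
Function('r')(M, m) = Add(6, m) (Function('r')(M, m) = Add(m, 6) = Add(6, m))
Function('c')(U) = Add(6, U)
x = 7901 (x = Add(Mul(50, 158), Add(6, -5)) = Add(7900, 1) = 7901)
Add(Add(x, Mul(Add(14719, -136348), Pow(Add(-115584, 36384), -1))), Pow(124, 2)) = Add(Add(7901, Mul(Add(14719, -136348), Pow(Add(-115584, 36384), -1))), Pow(124, 2)) = Add(Add(7901, Mul(-121629, Pow(-79200, -1))), 15376) = Add(Add(7901, Mul(-121629, Rational(-1, 79200))), 15376) = Add(Add(7901, Rational(40543, 26400)), 15376) = Add(Rational(208626943, 26400), 15376) = Rational(614553343, 26400)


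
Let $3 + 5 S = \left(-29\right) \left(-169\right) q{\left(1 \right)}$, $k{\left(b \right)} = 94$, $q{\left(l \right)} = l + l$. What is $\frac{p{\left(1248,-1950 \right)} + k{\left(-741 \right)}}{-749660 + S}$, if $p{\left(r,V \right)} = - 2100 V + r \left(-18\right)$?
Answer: $- \frac{20363150}{3738501} \approx -5.4469$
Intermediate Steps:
$q{\left(l \right)} = 2 l$
$p{\left(r,V \right)} = - 2100 V - 18 r$
$S = \frac{9799}{5}$ ($S = - \frac{3}{5} + \frac{\left(-29\right) \left(-169\right) 2 \cdot 1}{5} = - \frac{3}{5} + \frac{4901 \cdot 2}{5} = - \frac{3}{5} + \frac{1}{5} \cdot 9802 = - \frac{3}{5} + \frac{9802}{5} = \frac{9799}{5} \approx 1959.8$)
$\frac{p{\left(1248,-1950 \right)} + k{\left(-741 \right)}}{-749660 + S} = \frac{\left(\left(-2100\right) \left(-1950\right) - 22464\right) + 94}{-749660 + \frac{9799}{5}} = \frac{\left(4095000 - 22464\right) + 94}{- \frac{3738501}{5}} = \left(4072536 + 94\right) \left(- \frac{5}{3738501}\right) = 4072630 \left(- \frac{5}{3738501}\right) = - \frac{20363150}{3738501}$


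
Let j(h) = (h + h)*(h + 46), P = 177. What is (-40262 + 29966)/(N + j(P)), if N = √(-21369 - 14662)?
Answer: -812786832/6231875395 + 10296*I*√36031/6231875395 ≈ -0.13042 + 0.00031361*I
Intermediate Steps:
N = I*√36031 (N = √(-36031) = I*√36031 ≈ 189.82*I)
j(h) = 2*h*(46 + h) (j(h) = (2*h)*(46 + h) = 2*h*(46 + h))
(-40262 + 29966)/(N + j(P)) = (-40262 + 29966)/(I*√36031 + 2*177*(46 + 177)) = -10296/(I*√36031 + 2*177*223) = -10296/(I*√36031 + 78942) = -10296/(78942 + I*√36031)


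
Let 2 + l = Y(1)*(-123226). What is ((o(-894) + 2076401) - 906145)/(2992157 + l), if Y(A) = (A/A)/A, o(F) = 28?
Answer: 1170284/2868929 ≈ 0.40792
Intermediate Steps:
Y(A) = 1/A
l = -123228 (l = -2 - 123226/1 = -2 + 1*(-123226) = -2 - 123226 = -123228)
((o(-894) + 2076401) - 906145)/(2992157 + l) = ((28 + 2076401) - 906145)/(2992157 - 123228) = (2076429 - 906145)/2868929 = 1170284*(1/2868929) = 1170284/2868929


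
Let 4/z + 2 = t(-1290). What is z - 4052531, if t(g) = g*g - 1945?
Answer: -6735926559239/1662153 ≈ -4.0525e+6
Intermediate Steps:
t(g) = -1945 + g² (t(g) = g² - 1945 = -1945 + g²)
z = 4/1662153 (z = 4/(-2 + (-1945 + (-1290)²)) = 4/(-2 + (-1945 + 1664100)) = 4/(-2 + 1662155) = 4/1662153 ≈ 2.4065e-6)
z - 4052531 = 4/1662153 - 4052531 = -6735926559239/1662153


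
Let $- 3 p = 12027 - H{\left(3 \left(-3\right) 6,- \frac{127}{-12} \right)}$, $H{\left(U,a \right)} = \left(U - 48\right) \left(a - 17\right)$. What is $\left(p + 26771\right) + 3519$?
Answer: $\frac{158995}{6} \approx 26499.0$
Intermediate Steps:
$H{\left(U,a \right)} = \left(-48 + U\right) \left(-17 + a\right)$
$p = - \frac{22745}{6}$ ($p = - \frac{12027 - \left(816 - 48 \left(- \frac{127}{-12}\right) - 17 \cdot 3 \left(-3\right) 6 + 3 \left(-3\right) 6 \left(- \frac{127}{-12}\right)\right)}{3} = - \frac{12027 - \left(816 - 48 \left(\left(-127\right) \left(- \frac{1}{12}\right)\right) - 17 \left(\left(-9\right) 6\right) + \left(-9\right) 6 \left(\left(-127\right) \left(- \frac{1}{12}\right)\right)\right)}{3} = - \frac{12027 - \left(816 - 508 - -918 - \frac{1143}{2}\right)}{3} = - \frac{12027 - \left(816 - 508 + 918 - \frac{1143}{2}\right)}{3} = - \frac{12027 - \frac{1309}{2}}{3} = \left(- \frac{1}{3}\right) \frac{22745}{2} = - \frac{22745}{6} \approx -3790.8$)
$\left(p + 26771\right) + 3519 = \left(- \frac{22745}{6} + 26771\right) + 3519 = \frac{137881}{6} + 3519 = \frac{158995}{6}$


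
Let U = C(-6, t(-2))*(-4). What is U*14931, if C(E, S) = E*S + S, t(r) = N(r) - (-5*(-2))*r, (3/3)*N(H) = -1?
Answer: 5673780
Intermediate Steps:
N(H) = -1
t(r) = -1 - 10*r (t(r) = -1 - (-5*(-2))*r = -1 - 10*r)
C(E, S) = S + E*S
U = 380 (U = ((-1 - 10*(-2))*(1 - 6))*(-4) = ((-1 + 20)*(-5))*(-4) = (19*(-5))*(-4) = -95*(-4) = 380)
U*14931 = 380*14931 = 5673780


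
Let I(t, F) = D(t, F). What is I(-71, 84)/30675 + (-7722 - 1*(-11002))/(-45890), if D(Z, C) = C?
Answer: -3225308/46922525 ≈ -0.068737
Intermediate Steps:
I(t, F) = F
I(-71, 84)/30675 + (-7722 - 1*(-11002))/(-45890) = 84/30675 + (-7722 - 1*(-11002))/(-45890) = 84*(1/30675) + (-7722 + 11002)*(-1/45890) = 28/10225 + 3280*(-1/45890) = 28/10225 - 328/4589 = -3225308/46922525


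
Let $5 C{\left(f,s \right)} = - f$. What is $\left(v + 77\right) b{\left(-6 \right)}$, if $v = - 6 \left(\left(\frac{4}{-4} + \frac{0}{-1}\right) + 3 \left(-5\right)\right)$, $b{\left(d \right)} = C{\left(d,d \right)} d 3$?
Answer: $- \frac{18684}{5} \approx -3736.8$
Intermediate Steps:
$C{\left(f,s \right)} = - \frac{f}{5}$ ($C{\left(f,s \right)} = \frac{\left(-1\right) f}{5} = - \frac{f}{5}$)
$b{\left(d \right)} = - \frac{3 d^{2}}{5}$ ($b{\left(d \right)} = - \frac{d}{5} d 3 = - \frac{d^{2}}{5} \cdot 3 = - \frac{3 d^{2}}{5}$)
$v = 96$ ($v = - 6 \left(\left(4 \left(- \frac{1}{4}\right) + 0 \left(-1\right)\right) - 15\right) = - 6 \left(\left(-1 + 0\right) - 15\right) = - 6 \left(-1 - 15\right) = \left(-6\right) \left(-16\right) = 96$)
$\left(v + 77\right) b{\left(-6 \right)} = \left(96 + 77\right) \left(- \frac{3 \left(-6\right)^{2}}{5}\right) = 173 \left(\left(- \frac{3}{5}\right) 36\right) = 173 \left(- \frac{108}{5}\right) = - \frac{18684}{5}$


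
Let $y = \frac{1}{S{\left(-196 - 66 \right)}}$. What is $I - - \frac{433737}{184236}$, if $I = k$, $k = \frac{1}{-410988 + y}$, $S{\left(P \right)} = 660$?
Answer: $\frac{39217313797821}{16658132675548} \approx 2.3542$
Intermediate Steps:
$y = \frac{1}{660} \approx 0.0015152$
$k = - \frac{660}{271252079}$ ($k = \frac{1}{-410988 + \frac{1}{660}} = \frac{1}{- \frac{271252079}{660}} = - \frac{660}{271252079} \approx -2.4332 \cdot 10^{-6}$)
$I = - \frac{660}{271252079} \approx -2.4332 \cdot 10^{-6}$
$I - - \frac{433737}{184236} = - \frac{660}{271252079} - - \frac{433737}{184236} = - \frac{660}{271252079} - \left(-433737\right) \frac{1}{184236} = - \frac{660}{271252079} - - \frac{144579}{61412} = - \frac{660}{271252079} + \frac{144579}{61412} = \frac{39217313797821}{16658132675548}$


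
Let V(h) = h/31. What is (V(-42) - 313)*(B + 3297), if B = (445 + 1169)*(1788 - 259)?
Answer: -776803185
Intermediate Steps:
B = 2467806 (B = 1614*1529 = 2467806)
V(h) = h/31 (V(h) = h*(1/31) = h/31)
(V(-42) - 313)*(B + 3297) = ((1/31)*(-42) - 313)*(2467806 + 3297) = (-42/31 - 313)*2471103 = -9745/31*2471103 = -776803185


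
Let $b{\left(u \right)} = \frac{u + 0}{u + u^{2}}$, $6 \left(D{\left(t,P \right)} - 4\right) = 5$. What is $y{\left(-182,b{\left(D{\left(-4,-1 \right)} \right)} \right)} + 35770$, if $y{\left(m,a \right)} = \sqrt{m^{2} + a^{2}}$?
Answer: $35770 + \frac{2 \sqrt{10144234}}{35} \approx 35952.0$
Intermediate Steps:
$D{\left(t,P \right)} = \frac{29}{6}$ ($D{\left(t,P \right)} = 4 + \frac{1}{6} \cdot 5 = 4 + \frac{5}{6} = \frac{29}{6}$)
$b{\left(u \right)} = \frac{u}{u + u^{2}}$
$y{\left(m,a \right)} = \sqrt{a^{2} + m^{2}}$
$y{\left(-182,b{\left(D{\left(-4,-1 \right)} \right)} \right)} + 35770 = \sqrt{\left(\frac{1}{1 + \frac{29}{6}}\right)^{2} + \left(-182\right)^{2}} + 35770 = \sqrt{\left(\frac{1}{\frac{35}{6}}\right)^{2} + 33124} + 35770 = \sqrt{\left(\frac{6}{35}\right)^{2} + 33124} + 35770 = \sqrt{\frac{36}{1225} + 33124} + 35770 = \sqrt{\frac{40576936}{1225}} + 35770 = \frac{2 \sqrt{10144234}}{35} + 35770 = 35770 + \frac{2 \sqrt{10144234}}{35}$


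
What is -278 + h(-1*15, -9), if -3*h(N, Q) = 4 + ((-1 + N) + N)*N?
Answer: -1303/3 ≈ -434.33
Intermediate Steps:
h(N, Q) = -4/3 - N*(-1 + 2*N)/3 (h(N, Q) = -(4 + ((-1 + N) + N)*N)/3 = -(4 + (-1 + 2*N)*N)/3 = -(4 + N*(-1 + 2*N))/3 = -4/3 - N*(-1 + 2*N)/3)
-278 + h(-1*15, -9) = -278 + (-4/3 - 2*(-1*15)²/3 + (-1*15)/3) = -278 + (-4/3 - ⅔*(-15)² + (⅓)*(-15)) = -278 + (-4/3 - ⅔*225 - 5) = -278 + (-4/3 - 150 - 5) = -278 - 469/3 = -1303/3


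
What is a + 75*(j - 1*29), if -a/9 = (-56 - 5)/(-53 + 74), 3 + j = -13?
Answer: -23442/7 ≈ -3348.9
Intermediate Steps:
j = -16 (j = -3 - 13 = -16)
a = 183/7 (a = -9*(-56 - 5)/(-53 + 74) = -(-549)/21 = -9*(-61/21) = 183/7 ≈ 26.143)
a + 75*(j - 1*29) = 183/7 + 75*(-16 - 1*29) = 183/7 + 75*(-16 - 29) = 183/7 + 75*(-45) = 183/7 - 3375 = -23442/7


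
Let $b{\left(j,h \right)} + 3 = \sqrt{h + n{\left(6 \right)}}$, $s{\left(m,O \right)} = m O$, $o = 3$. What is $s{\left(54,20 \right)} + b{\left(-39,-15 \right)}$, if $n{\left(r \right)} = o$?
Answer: $1077 + 2 i \sqrt{3} \approx 1077.0 + 3.4641 i$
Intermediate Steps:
$n{\left(r \right)} = 3$
$s{\left(m,O \right)} = O m$
$b{\left(j,h \right)} = -3 + \sqrt{3 + h}$ ($b{\left(j,h \right)} = -3 + \sqrt{h + 3} = -3 + \sqrt{3 + h}$)
$s{\left(54,20 \right)} + b{\left(-39,-15 \right)} = 20 \cdot 54 - \left(3 - \sqrt{3 - 15}\right) = 1080 - \left(3 - \sqrt{-12}\right) = 1080 - \left(3 - 2 i \sqrt{3}\right) = 1077 + 2 i \sqrt{3}$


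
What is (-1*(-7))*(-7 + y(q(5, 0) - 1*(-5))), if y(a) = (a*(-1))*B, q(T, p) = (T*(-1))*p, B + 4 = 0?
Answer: 91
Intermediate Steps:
B = -4 (B = -4 + 0 = -4)
q(T, p) = -T*p (q(T, p) = (-T)*p = -T*p)
y(a) = 4*a (y(a) = (a*(-1))*(-4) = -a*(-4) = 4*a)
(-1*(-7))*(-7 + y(q(5, 0) - 1*(-5))) = (-1*(-7))*(-7 + 4*(-1*5*0 - 1*(-5))) = 7*(-7 + 4*(0 + 5)) = 7*(-7 + 4*5) = 7*(-7 + 20) = 7*13 = 91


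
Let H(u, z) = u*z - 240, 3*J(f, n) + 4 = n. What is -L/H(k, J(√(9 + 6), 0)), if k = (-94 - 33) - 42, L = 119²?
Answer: 42483/44 ≈ 965.52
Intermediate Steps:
J(f, n) = -4/3 + n/3
L = 14161
k = -169 (k = -127 - 42 = -169)
H(u, z) = -240 + u*z
-L/H(k, J(√(9 + 6), 0)) = -14161/(-240 - 169*(-4/3 + (⅓)*0)) = -14161/(-240 - 169*(-4/3 + 0)) = -14161/(-240 - 169*(-4/3)) = -14161/(-240 + 676/3) = -14161/(-44/3) = -14161*(-3)/44 = -1*(-42483/44) = 42483/44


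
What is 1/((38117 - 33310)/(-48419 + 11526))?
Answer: -36893/4807 ≈ -7.6749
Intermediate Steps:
1/((38117 - 33310)/(-48419 + 11526)) = 1/(4807/(-36893)) = 1/(4807*(-1/36893)) = 1/(-4807/36893) = -36893/4807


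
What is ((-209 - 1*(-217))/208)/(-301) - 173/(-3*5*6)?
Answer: 338452/176085 ≈ 1.9221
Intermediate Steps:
((-209 - 1*(-217))/208)/(-301) - 173/(-3*5*6) = ((-209 + 217)*(1/208))*(-1/301) - 173/((-15*6)) = (8*(1/208))*(-1/301) - 173/(-90) = (1/26)*(-1/301) - 173*(-1/90) = -1/7826 + 173/90 = 338452/176085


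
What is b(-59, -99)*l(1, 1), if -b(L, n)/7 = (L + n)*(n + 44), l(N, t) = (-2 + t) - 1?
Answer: 121660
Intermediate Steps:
l(N, t) = -3 + t
b(L, n) = -7*(44 + n)*(L + n) (b(L, n) = -7*(L + n)*(n + 44) = -7*(L + n)*(44 + n) = -7*(44 + n)*(L + n))
b(-59, -99)*l(1, 1) = (-308*(-59) - 308*(-99) - 7*(-99)² - 7*(-59)*(-99))*(-3 + 1) = (18172 + 30492 - 7*9801 - 40887)*(-2) = (18172 + 30492 - 68607 - 40887)*(-2) = -60830*(-2) = 121660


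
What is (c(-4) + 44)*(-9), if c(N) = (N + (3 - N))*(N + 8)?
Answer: -504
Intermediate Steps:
c(N) = 24 + 3*N (c(N) = 3*(8 + N) = 24 + 3*N)
(c(-4) + 44)*(-9) = ((24 + 3*(-4)) + 44)*(-9) = ((24 - 12) + 44)*(-9) = (12 + 44)*(-9) = 56*(-9) = -504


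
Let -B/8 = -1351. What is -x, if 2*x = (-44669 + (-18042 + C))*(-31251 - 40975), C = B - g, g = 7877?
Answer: -2158835140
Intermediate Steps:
B = 10808 (B = -8*(-1351) = 10808)
C = 2931 (C = 10808 - 1*7877 = 10808 - 7877 = 2931)
x = 2158835140 (x = ((-44669 + (-18042 + 2931))*(-31251 - 40975))/2 = ((-44669 - 15111)*(-72226))/2 = (-59780*(-72226))/2 = (½)*4317670280 = 2158835140)
-x = -1*2158835140 = -2158835140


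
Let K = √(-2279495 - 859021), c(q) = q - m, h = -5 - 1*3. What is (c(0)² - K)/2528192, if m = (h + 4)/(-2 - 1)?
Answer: 1/1422108 - 3*I*√87181/1264096 ≈ 7.0318e-7 - 0.00070073*I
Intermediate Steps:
h = -8 (h = -5 - 3 = -8)
m = 4/3 (m = (-8 + 4)/(-2 - 1) = -4/(-3) = -4*(-⅓) = 4/3 ≈ 1.3333)
c(q) = -4/3 + q (c(q) = q - 1*4/3 = q - 4/3 = -4/3 + q)
K = 6*I*√87181 (K = √(-3138516) = 6*I*√87181 ≈ 1771.6*I)
(c(0)² - K)/2528192 = ((-4/3 + 0)² - 6*I*√87181)/2528192 = ((-4/3)² - 6*I*√87181)*(1/2528192) = (16/9 - 6*I*√87181)*(1/2528192) = 1/1422108 - 3*I*√87181/1264096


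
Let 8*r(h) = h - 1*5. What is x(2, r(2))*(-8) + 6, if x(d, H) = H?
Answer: 9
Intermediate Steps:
r(h) = -5/8 + h/8 (r(h) = (h - 1*5)/8 = (h - 5)/8 = (-5 + h)/8 = -5/8 + h/8)
x(2, r(2))*(-8) + 6 = (-5/8 + (⅛)*2)*(-8) + 6 = (-5/8 + ¼)*(-8) + 6 = -3/8*(-8) + 6 = 3 + 6 = 9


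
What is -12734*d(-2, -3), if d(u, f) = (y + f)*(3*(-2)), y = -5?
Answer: -611232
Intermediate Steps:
d(u, f) = 30 - 6*f (d(u, f) = (-5 + f)*(3*(-2)) = (-5 + f)*(-6) = 30 - 6*f)
-12734*d(-2, -3) = -12734*(30 - 6*(-3)) = -12734*(30 + 18) = -12734*48 = -611232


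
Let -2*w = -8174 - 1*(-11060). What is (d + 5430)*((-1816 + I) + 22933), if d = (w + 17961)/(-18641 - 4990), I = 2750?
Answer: 1020710537668/7877 ≈ 1.2958e+8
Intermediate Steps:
w = -1443 (w = -(-8174 - 1*(-11060))/2 = -(-8174 + 11060)/2 = -1/2*2886 = -1443)
d = -5506/7877 (d = (-1443 + 17961)/(-18641 - 4990) = 16518/(-23631) = 16518*(-1/23631) = -5506/7877 ≈ -0.69900)
(d + 5430)*((-1816 + I) + 22933) = (-5506/7877 + 5430)*((-1816 + 2750) + 22933) = 42766604*(934 + 22933)/7877 = (42766604/7877)*23867 = 1020710537668/7877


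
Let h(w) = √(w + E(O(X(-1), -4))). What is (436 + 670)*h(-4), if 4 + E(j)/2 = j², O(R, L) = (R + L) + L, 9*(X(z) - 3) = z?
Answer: 2212*√815/9 ≈ 7016.5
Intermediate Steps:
X(z) = 3 + z/9
O(R, L) = R + 2*L (O(R, L) = (L + R) + L = R + 2*L)
E(j) = -8 + 2*j²
h(w) = √(3584/81 + w) (h(w) = √(w + (-8 + 2*((3 + (⅑)*(-1)) + 2*(-4))²)) = √(w + (-8 + 2*((3 - ⅑) - 8)²)) = √(w + (-8 + 2*(26/9 - 8)²)) = √(w + (-8 + 2*(-46/9)²)) = √(w + (-8 + 2*(2116/81))) = √(w + (-8 + 4232/81)) = √(w + 3584/81) = √(3584/81 + w))
(436 + 670)*h(-4) = (436 + 670)*(√(3584 + 81*(-4))/9) = 1106*(√(3584 - 324)/9) = 1106*(√3260/9) = 1106*((2*√815)/9) = 1106*(2*√815/9) = 2212*√815/9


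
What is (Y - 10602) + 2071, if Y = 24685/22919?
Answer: -195497304/22919 ≈ -8529.9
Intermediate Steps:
Y = 24685/22919 (Y = 24685*(1/22919) = 24685/22919 ≈ 1.0771)
(Y - 10602) + 2071 = (24685/22919 - 10602) + 2071 = -242962553/22919 + 2071 = -195497304/22919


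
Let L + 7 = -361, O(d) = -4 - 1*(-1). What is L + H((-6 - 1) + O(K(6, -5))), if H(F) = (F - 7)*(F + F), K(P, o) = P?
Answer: -28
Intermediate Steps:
O(d) = -3 (O(d) = -4 + 1 = -3)
L = -368 (L = -7 - 361 = -368)
H(F) = 2*F*(-7 + F) (H(F) = (-7 + F)*(2*F) = 2*F*(-7 + F))
L + H((-6 - 1) + O(K(6, -5))) = -368 + 2*((-6 - 1) - 3)*(-7 + ((-6 - 1) - 3)) = -368 + 2*(-7 - 3)*(-7 + (-7 - 3)) = -368 + 2*(-10)*(-7 - 10) = -368 + 2*(-10)*(-17) = -368 + 340 = -28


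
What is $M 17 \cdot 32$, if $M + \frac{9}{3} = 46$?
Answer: $23392$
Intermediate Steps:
$M = 43$ ($M = -3 + 46 = 43$)
$M 17 \cdot 32 = 43 \cdot 17 \cdot 32 = 731 \cdot 32 = 23392$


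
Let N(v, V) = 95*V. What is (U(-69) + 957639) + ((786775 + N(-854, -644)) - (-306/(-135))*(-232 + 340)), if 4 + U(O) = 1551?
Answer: 8422681/5 ≈ 1.6845e+6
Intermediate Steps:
U(O) = 1547 (U(O) = -4 + 1551 = 1547)
(U(-69) + 957639) + ((786775 + N(-854, -644)) - (-306/(-135))*(-232 + 340)) = (1547 + 957639) + ((786775 + 95*(-644)) - (-306/(-135))*(-232 + 340)) = 959186 + ((786775 - 61180) - (-306*(-1/135))*108) = 959186 + (725595 - 34*108/15) = 959186 + (725595 - 1*1224/5) = 959186 + (725595 - 1224/5) = 959186 + 3626751/5 = 8422681/5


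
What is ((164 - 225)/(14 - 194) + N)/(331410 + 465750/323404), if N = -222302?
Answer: -3235196088449/4823090342550 ≈ -0.67077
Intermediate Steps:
((164 - 225)/(14 - 194) + N)/(331410 + 465750/323404) = ((164 - 225)/(14 - 194) - 222302)/(331410 + 465750/323404) = (-61/(-180) - 222302)/(331410 + 465750*(1/323404)) = (-1/180*(-61) - 222302)/(331410 + 232875/161702) = (61/180 - 222302)/(53589892695/161702) = -40014299/180*161702/53589892695 = -3235196088449/4823090342550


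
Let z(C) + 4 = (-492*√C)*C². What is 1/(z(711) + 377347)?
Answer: -41927/4886925274658343735 - 9211716*√79/542991697184260415 ≈ -1.5079e-10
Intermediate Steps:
z(C) = -4 - 492*C^(5/2) (z(C) = -4 + (-492*√C)*C² = -4 - 492*C^(5/2))
1/(z(711) + 377347) = 1/((-4 - 746148996*√79) + 377347) = 1/(377343 - 746148996*√79)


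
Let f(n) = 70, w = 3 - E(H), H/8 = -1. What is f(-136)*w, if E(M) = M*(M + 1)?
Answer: -3710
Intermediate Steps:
H = -8 (H = 8*(-1) = -8)
E(M) = M*(1 + M)
w = -53 (w = 3 - (-8)*(1 - 8) = 3 - (-8)*(-7) = 3 - 1*56 = 3 - 56 = -53)
f(-136)*w = 70*(-53) = -3710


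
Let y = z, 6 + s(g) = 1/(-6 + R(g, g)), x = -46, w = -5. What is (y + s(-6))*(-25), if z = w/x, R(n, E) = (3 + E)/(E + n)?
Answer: 6975/46 ≈ 151.63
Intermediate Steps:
R(n, E) = (3 + E)/(E + n)
s(g) = -6 + 1/(-6 + (3 + g)/(2*g)) (s(g) = -6 + 1/(-6 + (3 + g)/(g + g)) = -6 + 1/(-6 + (3 + g)/((2*g))) = -6 + 1/(-6 + (1/(2*g))*(3 + g)) = -6 + 1/(-6 + (3 + g)/(2*g)))
z = 5/46 (z = -5/(-46) = -5*(-1/46) = 5/46 ≈ 0.10870)
y = 5/46 ≈ 0.10870
(y + s(-6))*(-25) = (5/46 + 2*(-9 + 34*(-6))/(3 - 11*(-6)))*(-25) = (5/46 + 2*(-9 - 204)/(3 + 66))*(-25) = (5/46 + 2*(-213)/69)*(-25) = (5/46 + 2*(1/69)*(-213))*(-25) = (5/46 - 142/23)*(-25) = -279/46*(-25) = 6975/46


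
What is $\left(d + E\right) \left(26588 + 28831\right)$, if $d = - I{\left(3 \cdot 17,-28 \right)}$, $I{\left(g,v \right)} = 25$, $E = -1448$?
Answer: $-81632187$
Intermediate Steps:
$d = -25$ ($d = \left(-1\right) 25 = -25$)
$\left(d + E\right) \left(26588 + 28831\right) = \left(-25 - 1448\right) \left(26588 + 28831\right) = \left(-1473\right) 55419 = -81632187$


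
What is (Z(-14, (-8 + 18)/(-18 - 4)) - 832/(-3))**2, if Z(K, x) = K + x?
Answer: 75255625/1089 ≈ 69105.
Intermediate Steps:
(Z(-14, (-8 + 18)/(-18 - 4)) - 832/(-3))**2 = ((-14 + (-8 + 18)/(-18 - 4)) - 832/(-3))**2 = ((-14 + 10/(-22)) - 832*(-1/3))**2 = ((-14 + 10*(-1/22)) + 832/3)**2 = ((-14 - 5/11) + 832/3)**2 = (-159/11 + 832/3)**2 = (8675/33)**2 = 75255625/1089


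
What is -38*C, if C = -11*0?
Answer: 0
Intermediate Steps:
C = 0
-38*C = -38*0 = 0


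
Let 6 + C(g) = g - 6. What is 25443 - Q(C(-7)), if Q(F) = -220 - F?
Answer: 25644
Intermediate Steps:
C(g) = -12 + g (C(g) = -6 + (g - 6) = -6 + (-6 + g) = -12 + g)
25443 - Q(C(-7)) = 25443 - (-220 - (-12 - 7)) = 25443 - (-220 - 1*(-19)) = 25443 - (-220 + 19) = 25443 - 1*(-201) = 25443 + 201 = 25644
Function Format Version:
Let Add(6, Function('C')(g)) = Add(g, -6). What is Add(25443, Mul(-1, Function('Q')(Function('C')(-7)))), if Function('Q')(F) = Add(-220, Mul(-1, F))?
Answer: 25644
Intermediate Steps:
Function('C')(g) = Add(-12, g) (Function('C')(g) = Add(-6, Add(g, -6)) = Add(-6, Add(-6, g)) = Add(-12, g))
Add(25443, Mul(-1, Function('Q')(Function('C')(-7)))) = Add(25443, Mul(-1, Add(-220, Mul(-1, Add(-12, -7))))) = Add(25443, Mul(-1, Add(-220, Mul(-1, -19)))) = Add(25443, Mul(-1, Add(-220, 19))) = Add(25443, Mul(-1, -201)) = Add(25443, 201) = 25644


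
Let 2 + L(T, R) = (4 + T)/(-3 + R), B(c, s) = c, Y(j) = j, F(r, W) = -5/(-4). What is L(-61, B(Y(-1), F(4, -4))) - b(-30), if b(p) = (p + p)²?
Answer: -14351/4 ≈ -3587.8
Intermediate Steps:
F(r, W) = 5/4 (F(r, W) = -5*(-¼) = 5/4)
b(p) = 4*p² (b(p) = (2*p)² = 4*p²)
L(T, R) = -2 + (4 + T)/(-3 + R)
L(-61, B(Y(-1), F(4, -4))) - b(-30) = (10 - 61 - 2*(-1))/(-3 - 1) - 4*(-30)² = (10 - 61 + 2)/(-4) - 4*900 = -¼*(-49) - 1*3600 = 49/4 - 3600 = -14351/4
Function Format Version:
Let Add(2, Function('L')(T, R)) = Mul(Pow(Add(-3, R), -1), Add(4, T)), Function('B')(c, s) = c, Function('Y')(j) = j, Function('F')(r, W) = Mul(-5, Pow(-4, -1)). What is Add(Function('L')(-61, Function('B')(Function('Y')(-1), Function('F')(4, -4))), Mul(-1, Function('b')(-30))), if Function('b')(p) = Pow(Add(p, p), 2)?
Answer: Rational(-14351, 4) ≈ -3587.8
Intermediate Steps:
Function('F')(r, W) = Rational(5, 4) (Function('F')(r, W) = Mul(-5, Rational(-1, 4)) = Rational(5, 4))
Function('b')(p) = Mul(4, Pow(p, 2)) (Function('b')(p) = Pow(Mul(2, p), 2) = Mul(4, Pow(p, 2)))
Function('L')(T, R) = Add(-2, Mul(Pow(Add(-3, R), -1), Add(4, T)))
Add(Function('L')(-61, Function('B')(Function('Y')(-1), Function('F')(4, -4))), Mul(-1, Function('b')(-30))) = Add(Mul(Pow(Add(-3, -1), -1), Add(10, -61, Mul(-2, -1))), Mul(-1, Mul(4, Pow(-30, 2)))) = Add(Mul(Pow(-4, -1), Add(10, -61, 2)), Mul(-1, Mul(4, 900))) = Add(Mul(Rational(-1, 4), -49), Mul(-1, 3600)) = Add(Rational(49, 4), -3600) = Rational(-14351, 4)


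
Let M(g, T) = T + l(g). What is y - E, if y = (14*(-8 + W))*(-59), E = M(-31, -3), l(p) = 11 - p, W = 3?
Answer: 4091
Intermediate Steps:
M(g, T) = 11 + T - g (M(g, T) = T + (11 - g) = 11 + T - g)
E = 39 (E = 11 - 3 - 1*(-31) = 11 - 3 + 31 = 39)
y = 4130 (y = (14*(-8 + 3))*(-59) = (14*(-5))*(-59) = -70*(-59) = 4130)
y - E = 4130 - 1*39 = 4130 - 39 = 4091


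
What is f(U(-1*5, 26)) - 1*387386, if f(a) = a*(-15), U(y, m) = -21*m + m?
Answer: -379586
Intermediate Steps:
U(y, m) = -20*m
f(a) = -15*a
f(U(-1*5, 26)) - 1*387386 = -(-300)*26 - 1*387386 = -15*(-520) - 387386 = 7800 - 387386 = -379586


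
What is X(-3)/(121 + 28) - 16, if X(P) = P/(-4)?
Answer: -9533/596 ≈ -15.995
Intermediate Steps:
X(P) = -P/4 (X(P) = P*(-1/4) = -P/4)
X(-3)/(121 + 28) - 16 = (-1/4*(-3))/(121 + 28) - 16 = (3/4)/149 - 16 = (1/149)*(3/4) - 16 = 3/596 - 16 = -9533/596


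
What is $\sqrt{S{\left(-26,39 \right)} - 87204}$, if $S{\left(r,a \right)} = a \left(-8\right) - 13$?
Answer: $i \sqrt{87529} \approx 295.85 i$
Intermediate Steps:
$S{\left(r,a \right)} = -13 - 8 a$ ($S{\left(r,a \right)} = - 8 a - 13 = -13 - 8 a$)
$\sqrt{S{\left(-26,39 \right)} - 87204} = \sqrt{\left(-13 - 312\right) - 87204} = \sqrt{-325 - 87204} = \sqrt{-87529} = i \sqrt{87529}$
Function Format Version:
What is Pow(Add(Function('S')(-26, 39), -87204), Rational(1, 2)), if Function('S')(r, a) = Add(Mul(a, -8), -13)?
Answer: Mul(I, Pow(87529, Rational(1, 2))) ≈ Mul(295.85, I)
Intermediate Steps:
Function('S')(r, a) = Add(-13, Mul(-8, a)) (Function('S')(r, a) = Add(Mul(-8, a), -13) = Add(-13, Mul(-8, a)))
Pow(Add(Function('S')(-26, 39), -87204), Rational(1, 2)) = Pow(Add(Add(-13, Mul(-8, 39)), -87204), Rational(1, 2)) = Pow(Add(Add(-13, -312), -87204), Rational(1, 2)) = Pow(Add(-325, -87204), Rational(1, 2)) = Pow(-87529, Rational(1, 2)) = Mul(I, Pow(87529, Rational(1, 2)))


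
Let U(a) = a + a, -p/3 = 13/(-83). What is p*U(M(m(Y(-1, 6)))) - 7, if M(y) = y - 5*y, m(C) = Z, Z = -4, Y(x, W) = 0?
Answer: 667/83 ≈ 8.0361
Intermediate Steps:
m(C) = -4
M(y) = -4*y
p = 39/83 (p = -39/(-83) = -39*(-1)/83 = -3*(-13/83) = 39/83 ≈ 0.46988)
U(a) = 2*a
p*U(M(m(Y(-1, 6)))) - 7 = 39*(2*(-4*(-4)))/83 - 7 = 39*(2*16)/83 - 7 = (39/83)*32 - 7 = 1248/83 - 7 = 667/83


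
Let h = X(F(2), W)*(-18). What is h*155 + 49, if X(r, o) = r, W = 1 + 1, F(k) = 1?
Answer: -2741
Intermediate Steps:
W = 2
h = -18 (h = 1*(-18) = -18)
h*155 + 49 = -18*155 + 49 = -2790 + 49 = -2741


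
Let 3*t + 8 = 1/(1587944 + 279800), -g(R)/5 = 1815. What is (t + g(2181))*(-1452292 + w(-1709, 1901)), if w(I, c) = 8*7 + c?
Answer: 24590078146729195/1867744 ≈ 1.3166e+10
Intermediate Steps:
w(I, c) = 56 + c
g(R) = -9075 (g(R) = -5*1815 = -9075)
t = -14941951/5603232 (t = -8/3 + 1/(3*(1587944 + 279800)) = -8/3 + (1/3)/1867744 = -8/3 + (1/3)*(1/1867744) = -8/3 + 1/5603232 = -14941951/5603232 ≈ -2.6667)
(t + g(2181))*(-1452292 + w(-1709, 1901)) = (-14941951/5603232 - 9075)*(-1452292 + (56 + 1901)) = -50864272351*(-1452292 + 1957)/5603232 = -50864272351/5603232*(-1450335) = 24590078146729195/1867744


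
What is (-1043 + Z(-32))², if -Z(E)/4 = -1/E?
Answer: 69639025/64 ≈ 1.0881e+6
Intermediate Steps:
Z(E) = 4/E (Z(E) = -(-4)/E = 4/E)
(-1043 + Z(-32))² = (-1043 + 4/(-32))² = (-1043 + 4*(-1/32))² = (-1043 - ⅛)² = (-8345/8)² = 69639025/64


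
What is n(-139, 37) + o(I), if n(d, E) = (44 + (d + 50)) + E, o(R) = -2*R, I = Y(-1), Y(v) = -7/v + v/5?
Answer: -108/5 ≈ -21.600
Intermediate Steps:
Y(v) = -7/v + v/5 (Y(v) = -7/v + v*(⅕) = -7/v + v/5)
I = 34/5 (I = -7/(-1) + (⅕)*(-1) = -7*(-1) - ⅕ = 7 - ⅕ = 34/5 ≈ 6.8000)
n(d, E) = 94 + E + d (n(d, E) = (44 + (50 + d)) + E = (94 + d) + E = 94 + E + d)
n(-139, 37) + o(I) = (94 + 37 - 139) - 2*34/5 = -8 - 68/5 = -108/5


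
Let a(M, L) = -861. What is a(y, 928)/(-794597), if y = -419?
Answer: 861/794597 ≈ 0.0010836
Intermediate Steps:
a(y, 928)/(-794597) = -861/(-794597) = -861*(-1/794597) = 861/794597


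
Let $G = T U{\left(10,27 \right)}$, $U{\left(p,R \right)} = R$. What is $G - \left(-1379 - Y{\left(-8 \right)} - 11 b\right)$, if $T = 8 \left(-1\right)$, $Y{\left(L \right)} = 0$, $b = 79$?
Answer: $2032$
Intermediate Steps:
$T = -8$
$G = -216$ ($G = \left(-8\right) 27 = -216$)
$G - \left(-1379 - Y{\left(-8 \right)} - 11 b\right) = -216 + \left(\left(0 + 11 \cdot 79\right) - -1379\right) = -216 + \left(\left(0 + 869\right) + 1379\right) = -216 + \left(869 + 1379\right) = -216 + 2248 = 2032$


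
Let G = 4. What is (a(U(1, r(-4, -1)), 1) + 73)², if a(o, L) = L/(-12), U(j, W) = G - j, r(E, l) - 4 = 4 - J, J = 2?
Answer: 765625/144 ≈ 5316.8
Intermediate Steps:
r(E, l) = 6 (r(E, l) = 4 + (4 - 1*2) = 4 + (4 - 2) = 4 + 2 = 6)
U(j, W) = 4 - j
a(o, L) = -L/12 (a(o, L) = L*(-1/12) = -L/12)
(a(U(1, r(-4, -1)), 1) + 73)² = (-1/12*1 + 73)² = (-1/12 + 73)² = (875/12)² = 765625/144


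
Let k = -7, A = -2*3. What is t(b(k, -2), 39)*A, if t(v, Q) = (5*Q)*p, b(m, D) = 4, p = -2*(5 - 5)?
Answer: 0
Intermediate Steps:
A = -6
p = 0 (p = -2*0 = 0)
t(v, Q) = 0 (t(v, Q) = (5*Q)*0 = 0)
t(b(k, -2), 39)*A = 0*(-6) = 0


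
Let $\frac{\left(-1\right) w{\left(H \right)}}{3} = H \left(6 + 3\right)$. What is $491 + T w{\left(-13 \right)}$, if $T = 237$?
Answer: $83678$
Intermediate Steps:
$w{\left(H \right)} = - 27 H$ ($w{\left(H \right)} = - 3 H \left(6 + 3\right) = - 3 H 9 = - 3 \cdot 9 H = - 27 H$)
$491 + T w{\left(-13 \right)} = 491 + 237 \left(\left(-27\right) \left(-13\right)\right) = 491 + 237 \cdot 351 = 491 + 83187 = 83678$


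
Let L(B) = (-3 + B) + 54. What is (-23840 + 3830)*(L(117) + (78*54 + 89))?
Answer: -89424690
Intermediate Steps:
L(B) = 51 + B
(-23840 + 3830)*(L(117) + (78*54 + 89)) = (-23840 + 3830)*((51 + 117) + (78*54 + 89)) = -20010*(168 + (4212 + 89)) = -20010*(168 + 4301) = -20010*4469 = -89424690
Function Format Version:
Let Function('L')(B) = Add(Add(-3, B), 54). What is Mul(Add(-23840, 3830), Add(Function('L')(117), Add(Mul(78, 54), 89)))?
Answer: -89424690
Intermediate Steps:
Function('L')(B) = Add(51, B)
Mul(Add(-23840, 3830), Add(Function('L')(117), Add(Mul(78, 54), 89))) = Mul(Add(-23840, 3830), Add(Add(51, 117), Add(Mul(78, 54), 89))) = Mul(-20010, Add(168, Add(4212, 89))) = Mul(-20010, Add(168, 4301)) = Mul(-20010, 4469) = -89424690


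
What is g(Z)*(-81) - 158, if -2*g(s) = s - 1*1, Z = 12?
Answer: 575/2 ≈ 287.50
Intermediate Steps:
g(s) = 1/2 - s/2 (g(s) = -(s - 1*1)/2 = -(s - 1)/2 = -(-1 + s)/2 = 1/2 - s/2)
g(Z)*(-81) - 158 = (1/2 - 1/2*12)*(-81) - 158 = (1/2 - 6)*(-81) - 158 = -11/2*(-81) - 158 = 891/2 - 158 = 575/2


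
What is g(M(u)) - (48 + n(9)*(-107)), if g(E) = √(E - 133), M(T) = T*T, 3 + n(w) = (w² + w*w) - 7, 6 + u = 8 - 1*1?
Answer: 16216 + 2*I*√33 ≈ 16216.0 + 11.489*I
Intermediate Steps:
u = 1 (u = -6 + (8 - 1*1) = -6 + (8 - 1) = -6 + 7 = 1)
n(w) = -10 + 2*w² (n(w) = -3 + ((w² + w*w) - 7) = -3 + ((w² + w²) - 7) = -3 + (2*w² - 7) = -3 + (-7 + 2*w²) = -10 + 2*w²)
M(T) = T²
g(E) = √(-133 + E)
g(M(u)) - (48 + n(9)*(-107)) = √(-133 + 1²) - (48 + (-10 + 2*9²)*(-107)) = √(-133 + 1) - (48 + (-10 + 2*81)*(-107)) = √(-132) - (48 + (-10 + 162)*(-107)) = 2*I*√33 - (48 + 152*(-107)) = 2*I*√33 - (48 - 16264) = 2*I*√33 - 1*(-16216) = 2*I*√33 + 16216 = 16216 + 2*I*√33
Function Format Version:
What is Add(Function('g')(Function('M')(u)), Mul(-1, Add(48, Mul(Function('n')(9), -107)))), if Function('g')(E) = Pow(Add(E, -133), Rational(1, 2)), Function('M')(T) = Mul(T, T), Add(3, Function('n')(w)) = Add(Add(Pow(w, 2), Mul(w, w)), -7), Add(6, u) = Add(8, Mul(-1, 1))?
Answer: Add(16216, Mul(2, I, Pow(33, Rational(1, 2)))) ≈ Add(16216., Mul(11.489, I))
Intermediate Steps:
u = 1 (u = Add(-6, Add(8, Mul(-1, 1))) = Add(-6, Add(8, -1)) = Add(-6, 7) = 1)
Function('n')(w) = Add(-10, Mul(2, Pow(w, 2))) (Function('n')(w) = Add(-3, Add(Add(Pow(w, 2), Mul(w, w)), -7)) = Add(-3, Add(Add(Pow(w, 2), Pow(w, 2)), -7)) = Add(-3, Add(Mul(2, Pow(w, 2)), -7)) = Add(-3, Add(-7, Mul(2, Pow(w, 2)))) = Add(-10, Mul(2, Pow(w, 2))))
Function('M')(T) = Pow(T, 2)
Function('g')(E) = Pow(Add(-133, E), Rational(1, 2))
Add(Function('g')(Function('M')(u)), Mul(-1, Add(48, Mul(Function('n')(9), -107)))) = Add(Pow(Add(-133, Pow(1, 2)), Rational(1, 2)), Mul(-1, Add(48, Mul(Add(-10, Mul(2, Pow(9, 2))), -107)))) = Add(Pow(Add(-133, 1), Rational(1, 2)), Mul(-1, Add(48, Mul(Add(-10, Mul(2, 81)), -107)))) = Add(Pow(-132, Rational(1, 2)), Mul(-1, Add(48, Mul(Add(-10, 162), -107)))) = Add(Mul(2, I, Pow(33, Rational(1, 2))), Mul(-1, Add(48, Mul(152, -107)))) = Add(Mul(2, I, Pow(33, Rational(1, 2))), Mul(-1, Add(48, -16264))) = Add(Mul(2, I, Pow(33, Rational(1, 2))), Mul(-1, -16216)) = Add(Mul(2, I, Pow(33, Rational(1, 2))), 16216) = Add(16216, Mul(2, I, Pow(33, Rational(1, 2))))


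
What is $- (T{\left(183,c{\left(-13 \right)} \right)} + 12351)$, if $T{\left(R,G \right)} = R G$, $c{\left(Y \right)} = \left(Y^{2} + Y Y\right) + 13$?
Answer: $-76584$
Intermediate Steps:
$c{\left(Y \right)} = 13 + 2 Y^{2}$ ($c{\left(Y \right)} = \left(Y^{2} + Y^{2}\right) + 13 = 2 Y^{2} + 13 = 13 + 2 Y^{2}$)
$T{\left(R,G \right)} = G R$
$- (T{\left(183,c{\left(-13 \right)} \right)} + 12351) = - (\left(13 + 2 \left(-13\right)^{2}\right) 183 + 12351) = - (\left(13 + 2 \cdot 169\right) 183 + 12351) = - (\left(13 + 338\right) 183 + 12351) = - (351 \cdot 183 + 12351) = - (64233 + 12351) = \left(-1\right) 76584 = -76584$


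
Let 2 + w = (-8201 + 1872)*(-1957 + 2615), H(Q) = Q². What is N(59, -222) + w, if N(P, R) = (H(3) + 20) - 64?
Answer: -4164519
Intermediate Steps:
N(P, R) = -35 (N(P, R) = (3² + 20) - 64 = (9 + 20) - 64 = 29 - 64 = -35)
w = -4164484 (w = -2 + (-8201 + 1872)*(-1957 + 2615) = -2 - 6329*658 = -2 - 4164482 = -4164484)
N(59, -222) + w = -35 - 4164484 = -4164519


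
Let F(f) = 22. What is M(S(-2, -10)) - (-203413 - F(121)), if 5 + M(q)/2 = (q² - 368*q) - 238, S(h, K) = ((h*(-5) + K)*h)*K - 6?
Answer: 207437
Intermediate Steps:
S(h, K) = -6 + K*h*(K - 5*h) (S(h, K) = ((-5*h + K)*h)*K - 6 = ((K - 5*h)*h)*K - 6 = (h*(K - 5*h))*K - 6 = K*h*(K - 5*h) - 6 = -6 + K*h*(K - 5*h))
M(q) = -486 - 736*q + 2*q² (M(q) = -10 + 2*((q² - 368*q) - 238) = -10 + 2*(-238 + q² - 368*q) = -10 + (-476 - 736*q + 2*q²) = -486 - 736*q + 2*q²)
M(S(-2, -10)) - (-203413 - F(121)) = (-486 - 736*(-6 - 2*(-10)² - 5*(-10)*(-2)²) + 2*(-6 - 2*(-10)² - 5*(-10)*(-2)²)²) - (-203413 - 1*22) = (-486 - 736*(-6 - 2*100 - 5*(-10)*4) + 2*(-6 - 2*100 - 5*(-10)*4)²) - (-203413 - 22) = (-486 - 736*(-6 - 200 + 200) + 2*(-6 - 200 + 200)²) - 1*(-203435) = (-486 - 736*(-6) + 2*(-6)²) + 203435 = (-486 + 4416 + 2*36) + 203435 = (-486 + 4416 + 72) + 203435 = 4002 + 203435 = 207437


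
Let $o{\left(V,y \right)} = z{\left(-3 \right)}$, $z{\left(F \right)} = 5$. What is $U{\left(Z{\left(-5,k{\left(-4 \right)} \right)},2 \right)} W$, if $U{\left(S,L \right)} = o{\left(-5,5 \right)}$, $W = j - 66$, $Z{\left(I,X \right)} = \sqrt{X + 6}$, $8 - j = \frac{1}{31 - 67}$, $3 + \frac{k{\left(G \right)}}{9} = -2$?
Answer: $- \frac{10435}{36} \approx -289.86$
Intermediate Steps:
$k{\left(G \right)} = -45$ ($k{\left(G \right)} = -27 + 9 \left(-2\right) = -27 - 18 = -45$)
$j = \frac{289}{36}$ ($j = 8 - \frac{1}{31 - 67} = 8 - \frac{1}{-36} = 8 - - \frac{1}{36} = 8 + \frac{1}{36} = \frac{289}{36} \approx 8.0278$)
$o{\left(V,y \right)} = 5$
$Z{\left(I,X \right)} = \sqrt{6 + X}$
$W = - \frac{2087}{36}$ ($W = \frac{289}{36} - 66 = - \frac{2087}{36} \approx -57.972$)
$U{\left(S,L \right)} = 5$
$U{\left(Z{\left(-5,k{\left(-4 \right)} \right)},2 \right)} W = 5 \left(- \frac{2087}{36}\right) = - \frac{10435}{36}$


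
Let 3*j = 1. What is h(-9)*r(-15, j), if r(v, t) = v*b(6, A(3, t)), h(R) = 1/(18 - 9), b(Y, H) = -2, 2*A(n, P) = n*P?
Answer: 10/3 ≈ 3.3333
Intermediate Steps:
j = ⅓ (j = (⅓)*1 = ⅓ ≈ 0.33333)
A(n, P) = P*n/2 (A(n, P) = (n*P)/2 = (P*n)/2 = P*n/2)
h(R) = ⅑ (h(R) = 1/9 = ⅑)
r(v, t) = -2*v (r(v, t) = v*(-2) = -2*v)
h(-9)*r(-15, j) = (-2*(-15))/9 = (⅑)*30 = 10/3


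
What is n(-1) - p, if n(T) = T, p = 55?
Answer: -56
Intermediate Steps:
n(-1) - p = -1 - 1*55 = -1 - 55 = -56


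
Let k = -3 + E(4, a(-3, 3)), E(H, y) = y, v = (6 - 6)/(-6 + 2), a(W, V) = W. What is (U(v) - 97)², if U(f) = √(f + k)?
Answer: (97 - I*√6)² ≈ 9403.0 - 475.2*I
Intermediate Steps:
v = 0 (v = 0/(-4) = 0*(-¼) = 0)
k = -6 (k = -3 - 3 = -6)
U(f) = √(-6 + f) (U(f) = √(f - 6) = √(-6 + f))
(U(v) - 97)² = (√(-6 + 0) - 97)² = (√(-6) - 97)² = (I*√6 - 97)² = (-97 + I*√6)²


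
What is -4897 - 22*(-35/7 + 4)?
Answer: -4875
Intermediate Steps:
-4897 - 22*(-35/7 + 4) = -4897 - 22*(-35*⅐ + 4) = -4897 - 22*(-5 + 4) = -4897 - 22*(-1) = -4897 + 22 = -4875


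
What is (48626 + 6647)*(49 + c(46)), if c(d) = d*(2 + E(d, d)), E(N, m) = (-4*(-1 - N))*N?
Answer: 21995835077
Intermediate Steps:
E(N, m) = N*(4 + 4*N) (E(N, m) = (4 + 4*N)*N = N*(4 + 4*N))
c(d) = d*(2 + 4*d*(1 + d))
(48626 + 6647)*(49 + c(46)) = (48626 + 6647)*(49 + 2*46*(1 + 2*46*(1 + 46))) = 55273*(49 + 2*46*(1 + 2*46*47)) = 55273*(49 + 2*46*(1 + 4324)) = 55273*(49 + 2*46*4325) = 55273*(49 + 397900) = 55273*397949 = 21995835077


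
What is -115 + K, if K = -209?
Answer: -324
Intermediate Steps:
-115 + K = -115 - 209 = -324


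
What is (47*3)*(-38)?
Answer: -5358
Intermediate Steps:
(47*3)*(-38) = 141*(-38) = -5358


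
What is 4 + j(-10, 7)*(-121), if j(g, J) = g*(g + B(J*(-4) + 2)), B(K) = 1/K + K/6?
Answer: -678049/39 ≈ -17386.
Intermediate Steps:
B(K) = 1/K + K/6 (B(K) = 1/K + K*(1/6) = 1/K + K/6)
j(g, J) = g*(1/3 + g + 1/(2 - 4*J) - 2*J/3) (j(g, J) = g*(g + (1/(J*(-4) + 2) + (J*(-4) + 2)/6)) = g*(g + (1/(-4*J + 2) + (-4*J + 2)/6)) = g*(g + (1/(2 - 4*J) + (2 - 4*J)/6)) = g*(g + (1/(2 - 4*J) + (1/3 - 2*J/3))) = g*(g + (1/3 + 1/(2 - 4*J) - 2*J/3)) = g*(1/3 + g + 1/(2 - 4*J) - 2*J/3))
4 + j(-10, 7)*(-121) = 4 - 10*(-3 + 2*(-1 + 2*7)*(1 - 2*7 + 3*(-10)))/(-6 + 12*7)*(-121) = 4 - 10*(-3 + 2*(-1 + 14)*(1 - 14 - 30))/(-6 + 84)*(-121) = 4 - 10*(-3 + 2*13*(-43))/78*(-121) = 4 - 10*1/78*(-3 - 1118)*(-121) = 4 - 10*1/78*(-1121)*(-121) = 4 + (5605/39)*(-121) = 4 - 678205/39 = -678049/39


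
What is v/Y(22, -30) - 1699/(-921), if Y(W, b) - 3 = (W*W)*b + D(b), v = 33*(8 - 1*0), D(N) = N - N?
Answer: 2713471/1485573 ≈ 1.8265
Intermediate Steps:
D(N) = 0
v = 264 (v = 33*(8 + 0) = 33*8 = 264)
Y(W, b) = 3 + b*W² (Y(W, b) = 3 + ((W*W)*b + 0) = 3 + (W²*b + 0) = 3 + (b*W² + 0) = 3 + b*W²)
v/Y(22, -30) - 1699/(-921) = 264/(3 - 30*22²) - 1699/(-921) = 264/(3 - 30*484) - 1699*(-1/921) = 264/(3 - 14520) + 1699/921 = 264/(-14517) + 1699/921 = 264*(-1/14517) + 1699/921 = -88/4839 + 1699/921 = 2713471/1485573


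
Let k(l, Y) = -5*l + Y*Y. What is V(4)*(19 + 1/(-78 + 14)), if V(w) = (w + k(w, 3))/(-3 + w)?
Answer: -8505/64 ≈ -132.89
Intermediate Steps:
k(l, Y) = Y**2 - 5*l (k(l, Y) = -5*l + Y**2 = Y**2 - 5*l)
V(w) = (9 - 4*w)/(-3 + w) (V(w) = (w + (3**2 - 5*w))/(-3 + w) = (w + (9 - 5*w))/(-3 + w) = (9 - 4*w)/(-3 + w))
V(4)*(19 + 1/(-78 + 14)) = ((9 - 4*4)/(-3 + 4))*(19 + 1/(-78 + 14)) = ((9 - 16)/1)*(19 + 1/(-64)) = (1*(-7))*(19 - 1/64) = -7*1215/64 = -8505/64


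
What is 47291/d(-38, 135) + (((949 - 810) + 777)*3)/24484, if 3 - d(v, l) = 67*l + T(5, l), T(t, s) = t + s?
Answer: -283160177/56203022 ≈ -5.0382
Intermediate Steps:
T(t, s) = s + t
d(v, l) = -2 - 68*l (d(v, l) = 3 - (67*l + (l + 5)) = 3 - (67*l + (5 + l)) = 3 - (5 + 68*l) = 3 + (-5 - 68*l) = -2 - 68*l)
47291/d(-38, 135) + (((949 - 810) + 777)*3)/24484 = 47291/(-2 - 68*135) + (((949 - 810) + 777)*3)/24484 = 47291/(-2 - 9180) + ((139 + 777)*3)*(1/24484) = 47291/(-9182) + (916*3)*(1/24484) = 47291*(-1/9182) + 2748*(1/24484) = -47291/9182 + 687/6121 = -283160177/56203022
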